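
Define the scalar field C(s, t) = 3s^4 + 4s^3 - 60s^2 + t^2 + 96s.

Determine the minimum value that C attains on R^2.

-832

C(s,t) separates as P(s) + Q(t), so its minimum is min P + min Q.
P'(s) = 12(s - 2)(s - 1)(s + 4) vanishes at s ∈ {-4, 1, 2}; Q'(t) = 2t vanishes at t ∈ {0}.
Local minima of P (where P''>0): P(-4)=-832, P(2)=32. Local minima of Q: Q(0)=0.
So the global minimum of C is P(-4) + Q(0) = -832 + 0 = -832, attained at (-4, 0).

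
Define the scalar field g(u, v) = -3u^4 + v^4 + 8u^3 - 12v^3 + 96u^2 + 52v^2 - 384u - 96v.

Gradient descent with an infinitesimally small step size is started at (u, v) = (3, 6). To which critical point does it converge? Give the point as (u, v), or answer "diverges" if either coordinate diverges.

g is separable, so gradient descent decouples: u follows -∂g/∂u, v follows -∂g/∂v.
∂g/∂u = -12(u - 4)(u - 2)(u + 4); at u=3 this is 84, so u decreases.
∂g/∂v = 4(v - 4)(v - 3)(v - 2); at v=6 this is 96, so v decreases.
u converges to its nearest critical value 2 (a local min of the u-part); v converges to 4. The iterate converges to (2, 4).

(2, 4)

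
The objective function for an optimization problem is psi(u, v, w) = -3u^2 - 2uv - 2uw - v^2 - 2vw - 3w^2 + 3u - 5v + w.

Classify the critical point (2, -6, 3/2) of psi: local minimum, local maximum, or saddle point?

The Hessian is constant: H = [[-6, -2, -2], [-2, -2, -2], [-2, -2, -6]].
Leading principal minors: Δ₁ = -6, Δ₂ = 8, Δ₃ = -32.
The minors alternate sign starting negative (−, +, −), so H is negative definite: a local maximum.

local maximum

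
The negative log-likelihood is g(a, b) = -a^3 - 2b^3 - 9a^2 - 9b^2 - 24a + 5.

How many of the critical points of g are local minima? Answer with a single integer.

1

g separates as a function of a plus a function of b, so ∇g=0 decouples.
∂g/∂a = -3(a + 2)(a + 4) = 0 at a ∈ {-4, -2}; ∂g/∂b = -6b(b + 3) = 0 at b ∈ {-3, 0}.
The Hessian is diagonal: diag(g_aa, g_bb). Second derivatives: g_aa(-4)=6, g_aa(-2)=-6; g_bb(-3)=18, g_bb(0)=-18.
Local minima occur where both diagonal entries positive: (-4, -3). Count: 1.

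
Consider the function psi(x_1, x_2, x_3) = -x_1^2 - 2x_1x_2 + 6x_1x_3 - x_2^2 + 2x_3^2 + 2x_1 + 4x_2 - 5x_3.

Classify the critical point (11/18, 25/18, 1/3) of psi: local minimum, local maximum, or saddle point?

saddle point

The Hessian is constant: H = [[-2, -2, 6], [-2, -2, 0], [6, 0, 4]].
Leading principal minors: Δ₁ = -2, Δ₂ = 0, Δ₃ = 72.
The minors fit neither the all-positive nor the alternating-sign pattern, so H is indefinite: a saddle point.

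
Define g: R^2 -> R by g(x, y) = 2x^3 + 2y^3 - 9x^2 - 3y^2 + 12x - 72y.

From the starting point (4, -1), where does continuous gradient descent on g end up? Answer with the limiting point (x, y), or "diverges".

(2, 4)

g is separable, so gradient descent decouples: x follows -∂g/∂x, y follows -∂g/∂y.
∂g/∂x = 6(x - 2)(x - 1); at x=4 this is 36, so x decreases.
∂g/∂y = 6(y - 4)(y + 3); at y=-1 this is -60, so y increases.
x converges to its nearest critical value 2 (a local min of the x-part); y converges to 4. The iterate converges to (2, 4).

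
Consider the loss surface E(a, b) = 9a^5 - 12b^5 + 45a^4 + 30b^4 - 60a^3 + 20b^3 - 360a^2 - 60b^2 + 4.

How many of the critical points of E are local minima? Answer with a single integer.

E separates as a function of a plus a function of b, so ∇E=0 decouples.
∂E/∂a = 45a(a - 2)(a + 2)(a + 4) = 0 at a ∈ {-4, -2, 0, 2}; ∂E/∂b = -60b(b - 2)(b - 1)(b + 1) = 0 at b ∈ {-1, 0, 1, 2}.
The Hessian is diagonal: diag(E_aa, E_bb). Second derivatives: E_aa(-4)=-2160, E_aa(-2)=720, E_aa(0)=-720, E_aa(2)=2160; E_bb(-1)=360, E_bb(0)=-120, E_bb(1)=120, E_bb(2)=-360.
Local minima occur where both diagonal entries positive: (-2, -1), (-2, 1), (2, -1), (2, 1). Count: 4.

4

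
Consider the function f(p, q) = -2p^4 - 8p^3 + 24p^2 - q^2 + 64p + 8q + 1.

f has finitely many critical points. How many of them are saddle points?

1

f separates as a function of p plus a function of q, so ∇f=0 decouples.
∂f/∂p = -8(p - 2)(p + 1)(p + 4) = 0 at p ∈ {-4, -1, 2}; ∂f/∂q = -2(q - 4) = 0 at q ∈ {4}.
The Hessian is diagonal: diag(f_pp, f_qq). Second derivatives: f_pp(-4)=-144, f_pp(-1)=72, f_pp(2)=-144; f_qq(4)=-2.
Saddle points occur where the two diagonal entries have opposite signs: (-1, 4). Count: 1.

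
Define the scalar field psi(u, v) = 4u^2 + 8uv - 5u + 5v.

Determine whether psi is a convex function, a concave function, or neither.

neither

psi is quadratic, so its Hessian is the constant matrix H = [[8, 8], [8, 0]].
det(H) = -64, tr(H) = 8.
det(H) < 0, so H is indefinite: neither convex nor concave.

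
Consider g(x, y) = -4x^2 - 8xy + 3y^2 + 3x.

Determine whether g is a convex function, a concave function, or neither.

g is quadratic, so its Hessian is the constant matrix H = [[-8, -8], [-8, 6]].
det(H) = -112, tr(H) = -2.
det(H) < 0, so H is indefinite: neither convex nor concave.

neither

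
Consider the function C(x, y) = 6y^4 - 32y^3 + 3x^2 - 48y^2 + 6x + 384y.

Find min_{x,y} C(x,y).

C(x,y) separates as P(x) + Q(y), so its minimum is min P + min Q.
P'(x) = 6x + 6 vanishes at x ∈ {-1}; Q'(y) = 24(y - 4)(y - 2)(y + 2) vanishes at y ∈ {-2, 2, 4}.
Local minima of P (where P''>0): P(-1)=-3. Local minima of Q: Q(-2)=-608, Q(4)=256.
So the global minimum of C is P(-1) + Q(-2) = -3 − 608 = -611, attained at (-1, -2).

-611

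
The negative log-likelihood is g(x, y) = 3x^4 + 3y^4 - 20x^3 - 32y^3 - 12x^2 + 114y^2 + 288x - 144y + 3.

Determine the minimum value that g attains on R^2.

-472

g(x,y) separates as P(x) + Q(y) + 3, so its minimum is min P + min Q + 3.
P'(x) = 12(x - 4)(x - 3)(x + 2) vanishes at x ∈ {-2, 3, 4}; Q'(y) = 12(y - 4)(y - 3)(y - 1) vanishes at y ∈ {1, 3, 4}.
Local minima of P (where P''>0): P(-2)=-416, P(4)=448. Local minima of Q: Q(1)=-59, Q(4)=-32.
So the global minimum of g is P(-2) + Q(1) + 3 = -416 − 59 + 3 = -472, attained at (-2, 1).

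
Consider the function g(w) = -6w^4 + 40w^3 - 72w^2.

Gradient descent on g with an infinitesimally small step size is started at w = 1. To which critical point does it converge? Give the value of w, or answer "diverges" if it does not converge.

g'(w) = -24w(w - 3)(w - 2), so g'(1) = -48.
Gradient descent moves in the -g' direction, i.e. w is increasing.
The nearest critical point in that direction is w = 2, where g'' = 48 > 0 (a local minimum). The iterate converges there.

2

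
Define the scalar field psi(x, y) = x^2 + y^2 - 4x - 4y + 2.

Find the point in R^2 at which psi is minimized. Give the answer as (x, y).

psi(x,y) separates as P(x) + Q(y) + 2, so its minimum is min P + min Q + 2.
P'(x) = 2x - 4 vanishes at x ∈ {2}; Q'(y) = 2y - 4 vanishes at y ∈ {2}.
Local minima of P (where P''>0): P(2)=-4. Local minima of Q: Q(2)=-4.
So the global minimum of psi is P(2) + Q(2) + 2 = -4 − 4 + 2 = -6, attained at (2, 2).

(2, 2)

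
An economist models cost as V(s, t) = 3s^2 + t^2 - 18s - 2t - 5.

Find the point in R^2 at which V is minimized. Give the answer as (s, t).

V(s,t) separates as P(s) + Q(t) − 5, so its minimum is min P + min Q − 5.
P'(s) = 6s - 18 vanishes at s ∈ {3}; Q'(t) = 2(t - 1) vanishes at t ∈ {1}.
Local minima of P (where P''>0): P(3)=-27. Local minima of Q: Q(1)=-1.
So the global minimum of V is P(3) + Q(1) − 5 = -27 − 1 − 5 = -33, attained at (3, 1).

(3, 1)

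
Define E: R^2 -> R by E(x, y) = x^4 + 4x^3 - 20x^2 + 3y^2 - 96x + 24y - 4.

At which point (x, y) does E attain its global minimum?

(3, -4)

E(x,y) separates as P(x) + Q(y) − 4, so its minimum is min P + min Q − 4.
P'(x) = 4(x - 3)(x + 2)(x + 4) vanishes at x ∈ {-4, -2, 3}; Q'(y) = 6y + 24 vanishes at y ∈ {-4}.
Local minima of P (where P''>0): P(-4)=64, P(3)=-279. Local minima of Q: Q(-4)=-48.
So the global minimum of E is P(3) + Q(-4) − 4 = -279 − 48 − 4 = -331, attained at (3, -4).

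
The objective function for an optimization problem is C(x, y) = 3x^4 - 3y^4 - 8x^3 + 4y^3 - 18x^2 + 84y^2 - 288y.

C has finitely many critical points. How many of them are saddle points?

5

C separates as a function of x plus a function of y, so ∇C=0 decouples.
∂C/∂x = 12x(x - 3)(x + 1) = 0 at x ∈ {-1, 0, 3}; ∂C/∂y = -12(y - 3)(y - 2)(y + 4) = 0 at y ∈ {-4, 2, 3}.
The Hessian is diagonal: diag(C_xx, C_yy). Second derivatives: C_xx(-1)=48, C_xx(0)=-36, C_xx(3)=144; C_yy(-4)=-504, C_yy(2)=72, C_yy(3)=-84.
Saddle points occur where the two diagonal entries have opposite signs: (-1, -4), (-1, 3), (0, 2), (3, -4), (3, 3). Count: 5.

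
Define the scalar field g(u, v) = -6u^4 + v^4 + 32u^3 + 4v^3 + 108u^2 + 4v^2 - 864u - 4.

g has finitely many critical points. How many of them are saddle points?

5

g separates as a function of u plus a function of v, so ∇g=0 decouples.
∂g/∂u = -24(u - 4)(u - 3)(u + 3) = 0 at u ∈ {-3, 3, 4}; ∂g/∂v = 4v(v + 1)(v + 2) = 0 at v ∈ {-2, -1, 0}.
The Hessian is diagonal: diag(g_uu, g_vv). Second derivatives: g_uu(-3)=-1008, g_uu(3)=144, g_uu(4)=-168; g_vv(-2)=8, g_vv(-1)=-4, g_vv(0)=8.
Saddle points occur where the two diagonal entries have opposite signs: (-3, -2), (-3, 0), (3, -1), (4, -2), (4, 0). Count: 5.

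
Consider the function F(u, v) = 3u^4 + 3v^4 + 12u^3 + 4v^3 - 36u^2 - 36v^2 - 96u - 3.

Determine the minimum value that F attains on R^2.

F(u,v) separates as P(u) + Q(v) − 3, so its minimum is min P + min Q − 3.
P'(u) = 12(u - 2)(u + 1)(u + 4) vanishes at u ∈ {-4, -1, 2}; Q'(v) = 12v(v - 2)(v + 3) vanishes at v ∈ {-3, 0, 2}.
Local minima of P (where P''>0): P(-4)=-192, P(2)=-192. Local minima of Q: Q(-3)=-189, Q(2)=-64.
So the global minimum of F is P(-4) + Q(-3) − 3 = -192 − 189 − 3 = -384, attained at (-4, -3).

-384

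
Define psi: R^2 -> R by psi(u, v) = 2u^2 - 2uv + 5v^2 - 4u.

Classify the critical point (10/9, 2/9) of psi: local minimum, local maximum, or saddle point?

The Hessian of psi is constant: H = [[4, -2], [-2, 10]].
det(H) = 4·10 − (-2)² = 36.
det(H) > 0 and tr(H) = 14 > 0, so H is positive definite and the point is a local minimum.

local minimum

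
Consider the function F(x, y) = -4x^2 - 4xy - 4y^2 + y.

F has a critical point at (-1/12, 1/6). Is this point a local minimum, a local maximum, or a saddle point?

The Hessian of F is constant: H = [[-8, -4], [-4, -8]].
det(H) = (-8)·(-8) − (-4)² = 48.
det(H) > 0 and tr(H) = -16 < 0, so H is negative definite and the point is a local maximum.

local maximum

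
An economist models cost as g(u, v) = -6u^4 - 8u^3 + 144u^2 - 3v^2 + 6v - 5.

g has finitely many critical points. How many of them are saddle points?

g separates as a function of u plus a function of v, so ∇g=0 decouples.
∂g/∂u = -24u(u - 3)(u + 4) = 0 at u ∈ {-4, 0, 3}; ∂g/∂v = -6(v - 1) = 0 at v ∈ {1}.
The Hessian is diagonal: diag(g_uu, g_vv). Second derivatives: g_uu(-4)=-672, g_uu(0)=288, g_uu(3)=-504; g_vv(1)=-6.
Saddle points occur where the two diagonal entries have opposite signs: (0, 1). Count: 1.

1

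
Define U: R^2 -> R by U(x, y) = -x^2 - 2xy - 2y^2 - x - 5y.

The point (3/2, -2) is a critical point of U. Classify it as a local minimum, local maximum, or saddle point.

local maximum

The Hessian of U is constant: H = [[-2, -2], [-2, -4]].
det(H) = (-2)·(-4) − (-2)² = 4.
det(H) > 0 and tr(H) = -6 < 0, so H is negative definite and the point is a local maximum.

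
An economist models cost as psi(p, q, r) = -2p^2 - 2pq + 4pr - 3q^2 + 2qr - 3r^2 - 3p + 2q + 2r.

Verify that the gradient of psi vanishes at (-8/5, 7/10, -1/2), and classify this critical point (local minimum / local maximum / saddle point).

∇psi = (-4p - 2q + 4r - 3, -2p - 6q + 2r + 2, 4p + 2q - 6r + 2); substituting (-8/5, 7/10, -1/2) gives ∇psi = (0, 0, 0), so (-8/5, 7/10, -1/2) is indeed a critical point.
The Hessian is constant: H = [[-4, -2, 4], [-2, -6, 2], [4, 2, -6]].
Leading principal minors: Δ₁ = -4, Δ₂ = 20, Δ₃ = -40.
The minors alternate sign starting negative (−, +, −), so H is negative definite: a local maximum.

local maximum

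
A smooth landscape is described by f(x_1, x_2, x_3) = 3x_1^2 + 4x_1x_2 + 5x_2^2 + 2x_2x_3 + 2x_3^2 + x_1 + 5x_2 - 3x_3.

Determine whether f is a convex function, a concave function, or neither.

f is quadratic, so its Hessian is the constant matrix H = [[6, 4, 0], [4, 10, 2], [0, 2, 4]].
Leading principal minors: 6, 44, 152.
All positive ⇒ H ≻ 0 ⇒ convex.

convex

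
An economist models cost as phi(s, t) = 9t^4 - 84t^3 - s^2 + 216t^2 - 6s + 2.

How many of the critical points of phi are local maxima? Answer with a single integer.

1

phi separates as a function of s plus a function of t, so ∇phi=0 decouples.
∂phi/∂s = -2(s + 3) = 0 at s ∈ {-3}; ∂phi/∂t = 36t(t - 4)(t - 3) = 0 at t ∈ {0, 3, 4}.
The Hessian is diagonal: diag(phi_ss, phi_tt). Second derivatives: phi_ss(-3)=-2; phi_tt(0)=432, phi_tt(3)=-108, phi_tt(4)=144.
Local maxima occur where both diagonal entries negative: (-3, 3). Count: 1.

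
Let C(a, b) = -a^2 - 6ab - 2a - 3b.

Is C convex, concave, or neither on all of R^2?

C is quadratic, so its Hessian is the constant matrix H = [[-2, -6], [-6, 0]].
det(H) = -36, tr(H) = -2.
det(H) < 0, so H is indefinite: neither convex nor concave.

neither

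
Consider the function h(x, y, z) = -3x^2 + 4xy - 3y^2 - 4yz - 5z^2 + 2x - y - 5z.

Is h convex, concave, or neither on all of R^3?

concave

h is quadratic, so its Hessian is the constant matrix H = [[-6, 4, 0], [4, -6, -4], [0, -4, -10]].
Leading principal minors: -6, 20, -104.
Signs alternate −, +, − ⇒ H ≺ 0 ⇒ concave.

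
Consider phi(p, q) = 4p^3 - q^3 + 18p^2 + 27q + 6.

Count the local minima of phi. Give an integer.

1

phi separates as a function of p plus a function of q, so ∇phi=0 decouples.
∂phi/∂p = 12p(p + 3) = 0 at p ∈ {-3, 0}; ∂phi/∂q = -3(q - 3)(q + 3) = 0 at q ∈ {-3, 3}.
The Hessian is diagonal: diag(phi_pp, phi_qq). Second derivatives: phi_pp(-3)=-36, phi_pp(0)=36; phi_qq(-3)=18, phi_qq(3)=-18.
Local minima occur where both diagonal entries positive: (0, -3). Count: 1.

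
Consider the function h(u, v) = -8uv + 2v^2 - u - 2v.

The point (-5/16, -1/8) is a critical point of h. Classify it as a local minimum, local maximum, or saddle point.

saddle point

The Hessian of h is constant: H = [[0, -8], [-8, 4]].
det(H) = 0·4 − (-8)² = -64.
Since det(H) < 0, H is indefinite and the critical point is a saddle point.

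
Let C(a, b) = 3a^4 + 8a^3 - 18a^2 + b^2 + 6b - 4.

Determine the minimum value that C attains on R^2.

-148

C(a,b) separates as P(a) + Q(b) − 4, so its minimum is min P + min Q − 4.
P'(a) = 12a(a - 1)(a + 3) vanishes at a ∈ {-3, 0, 1}; Q'(b) = 2b + 6 vanishes at b ∈ {-3}.
Local minima of P (where P''>0): P(-3)=-135, P(1)=-7. Local minima of Q: Q(-3)=-9.
So the global minimum of C is P(-3) + Q(-3) − 4 = -135 − 9 − 4 = -148, attained at (-3, -3).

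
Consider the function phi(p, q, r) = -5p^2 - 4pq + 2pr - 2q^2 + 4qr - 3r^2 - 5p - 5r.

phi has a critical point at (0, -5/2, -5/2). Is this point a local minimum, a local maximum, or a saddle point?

local maximum

The Hessian is constant: H = [[-10, -4, 2], [-4, -4, 4], [2, 4, -6]].
Leading principal minors: Δ₁ = -10, Δ₂ = 24, Δ₃ = -32.
The minors alternate sign starting negative (−, +, −), so H is negative definite: a local maximum.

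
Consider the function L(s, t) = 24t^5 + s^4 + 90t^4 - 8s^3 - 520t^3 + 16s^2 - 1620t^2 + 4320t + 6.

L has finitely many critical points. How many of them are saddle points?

6

L separates as a function of s plus a function of t, so ∇L=0 decouples.
∂L/∂s = 4s(s - 4)(s - 2) = 0 at s ∈ {0, 2, 4}; ∂L/∂t = 120(t - 3)(t - 1)(t + 3)(t + 4) = 0 at t ∈ {-4, -3, 1, 3}.
The Hessian is diagonal: diag(L_ss, L_tt). Second derivatives: L_ss(0)=32, L_ss(2)=-16, L_ss(4)=32; L_tt(-4)=-4200, L_tt(-3)=2880, L_tt(1)=-4800, L_tt(3)=10080.
Saddle points occur where the two diagonal entries have opposite signs: (0, -4), (0, 1), (2, -3), (2, 3), (4, -4), (4, 1). Count: 6.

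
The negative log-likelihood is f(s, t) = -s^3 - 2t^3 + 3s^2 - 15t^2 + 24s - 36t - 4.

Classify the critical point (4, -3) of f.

saddle point

The mixed partial ∂²f/∂s∂t is 0, so the Hessian at any point is diag(f_ss, f_tt) = diag(6(-s + 1), -6(2t + 5)).
At (4, -3): H = diag(-18, 6).
The eigenvalues have opposite signs, so H is indefinite: a saddle point.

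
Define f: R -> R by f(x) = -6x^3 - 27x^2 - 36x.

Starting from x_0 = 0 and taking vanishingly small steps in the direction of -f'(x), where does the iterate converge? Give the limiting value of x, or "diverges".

diverges

f'(x) = -18(x + 1)(x + 2), so f'(0) = -36.
Gradient descent moves in the -f' direction, i.e. x is increasing.
There is no critical point above x=0, and f' keeps the same sign, so the iterate runs off to +∞.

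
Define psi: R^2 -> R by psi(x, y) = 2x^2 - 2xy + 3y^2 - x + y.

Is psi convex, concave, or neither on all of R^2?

psi is quadratic, so its Hessian is the constant matrix H = [[4, -2], [-2, 6]].
det(H) = 20, tr(H) = 10.
det(H) > 0 and tr(H) > 0, so H is positive definite everywhere: convex.

convex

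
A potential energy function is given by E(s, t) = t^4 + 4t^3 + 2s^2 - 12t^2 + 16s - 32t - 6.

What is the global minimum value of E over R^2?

-102

E(s,t) separates as P(s) + Q(t) − 6, so its minimum is min P + min Q − 6.
P'(s) = 4s + 16 vanishes at s ∈ {-4}; Q'(t) = 4(t - 2)(t + 1)(t + 4) vanishes at t ∈ {-4, -1, 2}.
Local minima of P (where P''>0): P(-4)=-32. Local minima of Q: Q(-4)=-64, Q(2)=-64.
So the global minimum of E is P(-4) + Q(-4) − 6 = -32 − 64 − 6 = -102, attained at (-4, -4).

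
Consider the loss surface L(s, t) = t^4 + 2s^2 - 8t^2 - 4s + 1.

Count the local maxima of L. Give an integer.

L separates as a function of s plus a function of t, so ∇L=0 decouples.
∂L/∂s = 4(s - 1) = 0 at s ∈ {1}; ∂L/∂t = 4t(t - 2)(t + 2) = 0 at t ∈ {-2, 0, 2}.
The Hessian is diagonal: diag(L_ss, L_tt). Second derivatives: L_ss(1)=4; L_tt(-2)=32, L_tt(0)=-16, L_tt(2)=32.
Local maxima occur where both diagonal entries negative: none. Count: 0.

0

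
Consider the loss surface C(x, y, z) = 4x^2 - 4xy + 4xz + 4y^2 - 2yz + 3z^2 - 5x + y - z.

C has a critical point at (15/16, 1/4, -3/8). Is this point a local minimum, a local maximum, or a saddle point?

The Hessian is constant: H = [[8, -4, 4], [-4, 8, -2], [4, -2, 6]].
Leading principal minors: Δ₁ = 8, Δ₂ = 48, Δ₃ = 192.
All leading minors are positive, so H is positive definite: a local minimum.

local minimum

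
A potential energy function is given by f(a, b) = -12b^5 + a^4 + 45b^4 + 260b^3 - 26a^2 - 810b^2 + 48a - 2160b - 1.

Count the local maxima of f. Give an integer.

f separates as a function of a plus a function of b, so ∇f=0 decouples.
∂f/∂a = 4(a - 3)(a - 1)(a + 4) = 0 at a ∈ {-4, 1, 3}; ∂f/∂b = -60(b - 4)(b - 3)(b + 1)(b + 3) = 0 at b ∈ {-3, -1, 3, 4}.
The Hessian is diagonal: diag(f_aa, f_bb). Second derivatives: f_aa(-4)=140, f_aa(1)=-40, f_aa(3)=56; f_bb(-3)=5040, f_bb(-1)=-2400, f_bb(3)=1440, f_bb(4)=-2100.
Local maxima occur where both diagonal entries negative: (1, -1), (1, 4). Count: 2.

2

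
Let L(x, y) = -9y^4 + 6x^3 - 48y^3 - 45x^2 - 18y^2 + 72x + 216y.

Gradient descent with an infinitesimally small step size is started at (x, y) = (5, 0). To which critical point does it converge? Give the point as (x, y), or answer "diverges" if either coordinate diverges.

L is separable, so gradient descent decouples: x follows -∂L/∂x, y follows -∂L/∂y.
∂L/∂x = 18(x - 4)(x - 1); at x=5 this is 72, so x decreases.
∂L/∂y = -36(y - 1)(y + 2)(y + 3); at y=0 this is 216, so y decreases.
x converges to its nearest critical value 4 (a local min of the x-part); y converges to -2. The iterate converges to (4, -2).

(4, -2)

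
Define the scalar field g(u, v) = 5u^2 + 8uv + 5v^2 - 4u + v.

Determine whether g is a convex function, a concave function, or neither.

convex

g is quadratic, so its Hessian is the constant matrix H = [[10, 8], [8, 10]].
det(H) = 36, tr(H) = 20.
det(H) > 0 and tr(H) > 0, so H is positive definite everywhere: convex.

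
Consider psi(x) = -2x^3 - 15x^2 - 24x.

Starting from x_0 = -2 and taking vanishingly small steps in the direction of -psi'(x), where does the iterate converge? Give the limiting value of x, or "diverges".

psi'(x) = -6(x + 1)(x + 4), so psi'(-2) = 12.
Gradient descent moves in the -psi' direction, i.e. x is decreasing.
The nearest critical point in that direction is x = -4, where psi'' = 18 > 0 (a local minimum). The iterate converges there.

-4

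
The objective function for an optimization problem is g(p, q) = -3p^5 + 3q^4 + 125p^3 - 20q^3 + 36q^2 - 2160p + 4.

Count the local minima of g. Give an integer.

g separates as a function of p plus a function of q, so ∇g=0 decouples.
∂g/∂p = -15(p - 4)(p - 3)(p + 3)(p + 4) = 0 at p ∈ {-4, -3, 3, 4}; ∂g/∂q = 12q(q - 3)(q - 2) = 0 at q ∈ {0, 2, 3}.
The Hessian is diagonal: diag(g_pp, g_qq). Second derivatives: g_pp(-4)=840, g_pp(-3)=-630, g_pp(3)=630, g_pp(4)=-840; g_qq(0)=72, g_qq(2)=-24, g_qq(3)=36.
Local minima occur where both diagonal entries positive: (-4, 0), (-4, 3), (3, 0), (3, 3). Count: 4.

4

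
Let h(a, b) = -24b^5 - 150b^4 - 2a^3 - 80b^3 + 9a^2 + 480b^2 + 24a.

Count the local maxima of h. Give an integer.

h separates as a function of a plus a function of b, so ∇h=0 decouples.
∂h/∂a = -6(a - 4)(a + 1) = 0 at a ∈ {-1, 4}; ∂h/∂b = -120b(b - 1)(b + 2)(b + 4) = 0 at b ∈ {-4, -2, 0, 1}.
The Hessian is diagonal: diag(h_aa, h_bb). Second derivatives: h_aa(-1)=30, h_aa(4)=-30; h_bb(-4)=4800, h_bb(-2)=-1440, h_bb(0)=960, h_bb(1)=-1800.
Local maxima occur where both diagonal entries negative: (4, -2), (4, 1). Count: 2.

2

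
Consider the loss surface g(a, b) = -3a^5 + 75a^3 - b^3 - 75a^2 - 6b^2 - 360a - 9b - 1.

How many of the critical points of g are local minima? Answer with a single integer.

2

g separates as a function of a plus a function of b, so ∇g=0 decouples.
∂g/∂a = -15(a - 3)(a - 2)(a + 1)(a + 4) = 0 at a ∈ {-4, -1, 2, 3}; ∂g/∂b = -3(b + 1)(b + 3) = 0 at b ∈ {-3, -1}.
The Hessian is diagonal: diag(g_aa, g_bb). Second derivatives: g_aa(-4)=1890, g_aa(-1)=-540, g_aa(2)=270, g_aa(3)=-420; g_bb(-3)=6, g_bb(-1)=-6.
Local minima occur where both diagonal entries positive: (-4, -3), (2, -3). Count: 2.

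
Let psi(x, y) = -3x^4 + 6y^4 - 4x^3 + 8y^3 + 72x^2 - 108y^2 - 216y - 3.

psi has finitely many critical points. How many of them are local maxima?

psi separates as a function of x plus a function of y, so ∇psi=0 decouples.
∂psi/∂x = -12x(x - 3)(x + 4) = 0 at x ∈ {-4, 0, 3}; ∂psi/∂y = 24(y - 3)(y + 1)(y + 3) = 0 at y ∈ {-3, -1, 3}.
The Hessian is diagonal: diag(psi_xx, psi_yy). Second derivatives: psi_xx(-4)=-336, psi_xx(0)=144, psi_xx(3)=-252; psi_yy(-3)=288, psi_yy(-1)=-192, psi_yy(3)=576.
Local maxima occur where both diagonal entries negative: (-4, -1), (3, -1). Count: 2.

2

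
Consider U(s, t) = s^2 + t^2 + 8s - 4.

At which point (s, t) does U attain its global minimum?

(-4, 0)

U(s,t) separates as P(s) + Q(t) − 4, so its minimum is min P + min Q − 4.
P'(s) = 2s + 8 vanishes at s ∈ {-4}; Q'(t) = 2t vanishes at t ∈ {0}.
Local minima of P (where P''>0): P(-4)=-16. Local minima of Q: Q(0)=0.
So the global minimum of U is P(-4) + Q(0) − 4 = -16 + 0 − 4 = -20, attained at (-4, 0).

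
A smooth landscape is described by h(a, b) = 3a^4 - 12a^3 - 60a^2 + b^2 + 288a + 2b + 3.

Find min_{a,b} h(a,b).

-835

h(a,b) separates as P(a) + Q(b) + 3, so its minimum is min P + min Q + 3.
P'(a) = 12(a - 4)(a - 2)(a + 3) vanishes at a ∈ {-3, 2, 4}; Q'(b) = 2b + 2 vanishes at b ∈ {-1}.
Local minima of P (where P''>0): P(-3)=-837, P(4)=192. Local minima of Q: Q(-1)=-1.
So the global minimum of h is P(-3) + Q(-1) + 3 = -837 − 1 + 3 = -835, attained at (-3, -1).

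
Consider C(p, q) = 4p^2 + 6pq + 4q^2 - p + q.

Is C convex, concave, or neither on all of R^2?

C is quadratic, so its Hessian is the constant matrix H = [[8, 6], [6, 8]].
det(H) = 28, tr(H) = 16.
det(H) > 0 and tr(H) > 0, so H is positive definite everywhere: convex.

convex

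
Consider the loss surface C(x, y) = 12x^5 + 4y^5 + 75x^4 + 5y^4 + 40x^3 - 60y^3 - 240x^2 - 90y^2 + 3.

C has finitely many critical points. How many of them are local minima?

C separates as a function of x plus a function of y, so ∇C=0 decouples.
∂C/∂x = 60x(x - 1)(x + 2)(x + 4) = 0 at x ∈ {-4, -2, 0, 1}; ∂C/∂y = 20y(y - 3)(y + 1)(y + 3) = 0 at y ∈ {-3, -1, 0, 3}.
The Hessian is diagonal: diag(C_xx, C_yy). Second derivatives: C_xx(-4)=-2400, C_xx(-2)=720, C_xx(0)=-480, C_xx(1)=900; C_yy(-3)=-720, C_yy(-1)=160, C_yy(0)=-180, C_yy(3)=1440.
Local minima occur where both diagonal entries positive: (-2, -1), (-2, 3), (1, -1), (1, 3). Count: 4.

4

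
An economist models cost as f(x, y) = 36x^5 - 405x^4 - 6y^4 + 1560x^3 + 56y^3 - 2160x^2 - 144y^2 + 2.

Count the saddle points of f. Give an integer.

f separates as a function of x plus a function of y, so ∇f=0 decouples.
∂f/∂x = 180x(x - 4)(x - 3)(x - 2) = 0 at x ∈ {0, 2, 3, 4}; ∂f/∂y = -24y(y - 4)(y - 3) = 0 at y ∈ {0, 3, 4}.
The Hessian is diagonal: diag(f_xx, f_yy). Second derivatives: f_xx(0)=-4320, f_xx(2)=720, f_xx(3)=-540, f_xx(4)=1440; f_yy(0)=-288, f_yy(3)=72, f_yy(4)=-96.
Saddle points occur where the two diagonal entries have opposite signs: (0, 3), (2, 0), (2, 4), (3, 3), (4, 0), (4, 4). Count: 6.

6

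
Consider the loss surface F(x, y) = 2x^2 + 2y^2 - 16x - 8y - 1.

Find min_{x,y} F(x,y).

-41

F(x,y) separates as P(x) + Q(y) − 1, so its minimum is min P + min Q − 1.
P'(x) = 4x - 16 vanishes at x ∈ {4}; Q'(y) = 4y - 8 vanishes at y ∈ {2}.
Local minima of P (where P''>0): P(4)=-32. Local minima of Q: Q(2)=-8.
So the global minimum of F is P(4) + Q(2) − 1 = -32 − 8 − 1 = -41, attained at (4, 2).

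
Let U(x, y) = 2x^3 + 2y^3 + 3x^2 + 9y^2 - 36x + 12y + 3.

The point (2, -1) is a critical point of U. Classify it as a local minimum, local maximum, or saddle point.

local minimum

The mixed partial ∂²U/∂x∂y is 0, so the Hessian at any point is diag(U_xx, U_yy) = diag(6(2x + 1), 6(2y + 3)).
At (2, -1): H = diag(30, 6).
Both eigenvalues are positive, so H is positive definite: a local minimum.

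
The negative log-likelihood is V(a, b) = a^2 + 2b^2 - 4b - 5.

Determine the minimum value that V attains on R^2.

V(a,b) separates as P(a) + Q(b) − 5, so its minimum is min P + min Q − 5.
P'(a) = 2a vanishes at a ∈ {0}; Q'(b) = 4b - 4 vanishes at b ∈ {1}.
Local minima of P (where P''>0): P(0)=0. Local minima of Q: Q(1)=-2.
So the global minimum of V is P(0) + Q(1) − 5 = 0 − 2 − 5 = -7, attained at (0, 1).

-7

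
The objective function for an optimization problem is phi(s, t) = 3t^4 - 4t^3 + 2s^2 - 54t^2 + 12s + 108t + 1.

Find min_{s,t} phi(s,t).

-476

phi(s,t) separates as P(s) + Q(t) + 1, so its minimum is min P + min Q + 1.
P'(s) = 4s + 12 vanishes at s ∈ {-3}; Q'(t) = 12(t - 3)(t - 1)(t + 3) vanishes at t ∈ {-3, 1, 3}.
Local minima of P (where P''>0): P(-3)=-18. Local minima of Q: Q(-3)=-459, Q(3)=-27.
So the global minimum of phi is P(-3) + Q(-3) + 1 = -18 − 459 + 1 = -476, attained at (-3, -3).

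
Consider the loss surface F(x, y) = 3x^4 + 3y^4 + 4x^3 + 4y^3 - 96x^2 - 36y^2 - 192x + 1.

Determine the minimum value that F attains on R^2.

-1468

F(x,y) separates as P(x) + Q(y) + 1, so its minimum is min P + min Q + 1.
P'(x) = 12(x - 4)(x + 1)(x + 4) vanishes at x ∈ {-4, -1, 4}; Q'(y) = 12y(y - 2)(y + 3) vanishes at y ∈ {-3, 0, 2}.
Local minima of P (where P''>0): P(-4)=-256, P(4)=-1280. Local minima of Q: Q(-3)=-189, Q(2)=-64.
So the global minimum of F is P(4) + Q(-3) + 1 = -1280 − 189 + 1 = -1468, attained at (4, -3).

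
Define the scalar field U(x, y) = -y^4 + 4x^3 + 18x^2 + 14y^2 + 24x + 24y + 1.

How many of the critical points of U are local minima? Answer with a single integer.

U separates as a function of x plus a function of y, so ∇U=0 decouples.
∂U/∂x = 12(x + 1)(x + 2) = 0 at x ∈ {-2, -1}; ∂U/∂y = -4(y - 3)(y + 1)(y + 2) = 0 at y ∈ {-2, -1, 3}.
The Hessian is diagonal: diag(U_xx, U_yy). Second derivatives: U_xx(-2)=-12, U_xx(-1)=12; U_yy(-2)=-20, U_yy(-1)=16, U_yy(3)=-80.
Local minima occur where both diagonal entries positive: (-1, -1). Count: 1.

1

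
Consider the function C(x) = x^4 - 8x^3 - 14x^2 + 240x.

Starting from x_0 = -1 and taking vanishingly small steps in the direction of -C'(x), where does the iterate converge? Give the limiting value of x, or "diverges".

-3

C'(x) = 4(x - 5)(x - 4)(x + 3), so C'(-1) = 240.
Gradient descent moves in the -C' direction, i.e. x is decreasing.
The nearest critical point in that direction is x = -3, where C'' = 224 > 0 (a local minimum). The iterate converges there.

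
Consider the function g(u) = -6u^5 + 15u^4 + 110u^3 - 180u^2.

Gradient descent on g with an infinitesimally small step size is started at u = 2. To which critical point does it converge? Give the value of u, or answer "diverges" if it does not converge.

1

g'(u) = -30u(u - 4)(u - 1)(u + 3), so g'(2) = 600.
Gradient descent moves in the -g' direction, i.e. u is decreasing.
The nearest critical point in that direction is u = 1, where g'' = 360 > 0 (a local minimum). The iterate converges there.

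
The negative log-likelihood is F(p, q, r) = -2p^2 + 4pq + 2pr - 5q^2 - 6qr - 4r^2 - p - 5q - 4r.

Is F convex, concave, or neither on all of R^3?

F is quadratic, so its Hessian is the constant matrix H = [[-4, 4, 2], [4, -10, -6], [2, -6, -8]].
Leading principal minors: -4, 24, -104.
Signs alternate −, +, − ⇒ H ≺ 0 ⇒ concave.

concave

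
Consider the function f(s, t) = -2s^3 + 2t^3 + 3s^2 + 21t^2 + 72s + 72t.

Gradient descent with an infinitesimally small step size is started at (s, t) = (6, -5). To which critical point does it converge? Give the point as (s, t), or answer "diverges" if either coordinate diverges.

diverges

f is separable, so gradient descent decouples: s follows -∂f/∂s, t follows -∂f/∂t.
∂f/∂s = -6(s - 4)(s + 3); at s=6 this is -108, so s increases.
∂f/∂t = 6(t + 3)(t + 4); at t=-5 this is 12, so t decreases.
The s-coordinate has no critical point in that direction and runs off to infinity.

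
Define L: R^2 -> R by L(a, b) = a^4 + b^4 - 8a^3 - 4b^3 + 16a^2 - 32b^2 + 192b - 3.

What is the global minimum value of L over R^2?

-771

L(a,b) separates as P(a) + Q(b) − 3, so its minimum is min P + min Q − 3.
P'(a) = 4a(a - 4)(a - 2) vanishes at a ∈ {0, 2, 4}; Q'(b) = 4(b - 4)(b - 3)(b + 4) vanishes at b ∈ {-4, 3, 4}.
Local minima of P (where P''>0): P(0)=0, P(4)=0. Local minima of Q: Q(-4)=-768, Q(4)=256.
So the global minimum of L is P(0) + Q(-4) − 3 = 0 − 768 − 3 = -771, attained at (0, -4).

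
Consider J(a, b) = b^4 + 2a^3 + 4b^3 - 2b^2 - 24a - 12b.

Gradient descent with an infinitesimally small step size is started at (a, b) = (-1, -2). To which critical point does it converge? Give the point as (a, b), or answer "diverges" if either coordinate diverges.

(2, -3)

J is separable, so gradient descent decouples: a follows -∂J/∂a, b follows -∂J/∂b.
∂J/∂a = 6(a - 2)(a + 2); at a=-1 this is -18, so a increases.
∂J/∂b = 4(b - 1)(b + 1)(b + 3); at b=-2 this is 12, so b decreases.
a converges to its nearest critical value 2 (a local min of the a-part); b converges to -3. The iterate converges to (2, -3).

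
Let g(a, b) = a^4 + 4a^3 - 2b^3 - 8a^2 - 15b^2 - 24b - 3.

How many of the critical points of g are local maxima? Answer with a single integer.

g separates as a function of a plus a function of b, so ∇g=0 decouples.
∂g/∂a = 4a(a - 1)(a + 4) = 0 at a ∈ {-4, 0, 1}; ∂g/∂b = -6(b + 1)(b + 4) = 0 at b ∈ {-4, -1}.
The Hessian is diagonal: diag(g_aa, g_bb). Second derivatives: g_aa(-4)=80, g_aa(0)=-16, g_aa(1)=20; g_bb(-4)=18, g_bb(-1)=-18.
Local maxima occur where both diagonal entries negative: (0, -1). Count: 1.

1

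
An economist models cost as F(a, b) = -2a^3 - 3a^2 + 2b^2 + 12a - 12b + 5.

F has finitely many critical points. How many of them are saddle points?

1

F separates as a function of a plus a function of b, so ∇F=0 decouples.
∂F/∂a = -6(a - 1)(a + 2) = 0 at a ∈ {-2, 1}; ∂F/∂b = 4(b - 3) = 0 at b ∈ {3}.
The Hessian is diagonal: diag(F_aa, F_bb). Second derivatives: F_aa(-2)=18, F_aa(1)=-18; F_bb(3)=4.
Saddle points occur where the two diagonal entries have opposite signs: (1, 3). Count: 1.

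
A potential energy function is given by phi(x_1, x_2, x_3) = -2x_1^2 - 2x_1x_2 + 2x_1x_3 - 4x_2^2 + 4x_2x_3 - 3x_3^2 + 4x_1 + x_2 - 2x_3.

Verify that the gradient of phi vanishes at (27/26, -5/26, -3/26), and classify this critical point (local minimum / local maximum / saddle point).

∇phi = (-4x_1 - 2x_2 + 2x_3 + 4, -2x_1 - 8x_2 + 4x_3 + 1, 2x_1 + 4x_2 - 6x_3 - 2); substituting (27/26, -5/26, -3/26) gives ∇phi = (0, 0, 0), so (27/26, -5/26, -3/26) is indeed a critical point.
The Hessian is constant: H = [[-4, -2, 2], [-2, -8, 4], [2, 4, -6]].
Leading principal minors: Δ₁ = -4, Δ₂ = 28, Δ₃ = -104.
The minors alternate sign starting negative (−, +, −), so H is negative definite: a local maximum.

local maximum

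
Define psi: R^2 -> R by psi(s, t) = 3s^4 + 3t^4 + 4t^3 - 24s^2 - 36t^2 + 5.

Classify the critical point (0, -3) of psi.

saddle point

The mixed partial ∂²psi/∂s∂t is 0, so the Hessian at any point is diag(psi_ss, psi_tt) = diag(12(3s^2 - 4), 12(3t^2 + 2t - 6)).
At (0, -3): H = diag(-48, 180).
The eigenvalues have opposite signs, so H is indefinite: a saddle point.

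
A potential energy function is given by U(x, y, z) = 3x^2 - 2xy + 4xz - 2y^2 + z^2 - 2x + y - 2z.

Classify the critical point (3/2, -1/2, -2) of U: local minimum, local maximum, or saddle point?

saddle point

The Hessian is constant: H = [[6, -2, 4], [-2, -4, 0], [4, 0, 2]].
Leading principal minors: Δ₁ = 6, Δ₂ = -28, Δ₃ = 8.
The minors fit neither the all-positive nor the alternating-sign pattern, so H is indefinite: a saddle point.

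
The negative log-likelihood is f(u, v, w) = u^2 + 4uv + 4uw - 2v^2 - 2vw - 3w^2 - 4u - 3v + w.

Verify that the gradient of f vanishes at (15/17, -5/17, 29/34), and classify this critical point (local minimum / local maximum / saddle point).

∇f = (2u + 4v + 4w - 4, 4u - 4v - 2w - 3, 4u - 2v - 6w + 1); substituting (15/17, -5/17, 29/34) gives ∇f = (0, 0, 0), so (15/17, -5/17, 29/34) is indeed a critical point.
The Hessian is constant: H = [[2, 4, 4], [4, -4, -2], [4, -2, -6]].
Leading principal minors: Δ₁ = 2, Δ₂ = -24, Δ₃ = 136.
The minors fit neither the all-positive nor the alternating-sign pattern, so H is indefinite: a saddle point.

saddle point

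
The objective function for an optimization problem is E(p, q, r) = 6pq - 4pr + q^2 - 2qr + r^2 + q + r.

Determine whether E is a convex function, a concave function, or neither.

E is quadratic, so its Hessian is the constant matrix H = [[0, 6, -4], [6, 2, -2], [-4, -2, 2]].
Leading principal minors: 0, -36, -8.
Neither pattern holds ⇒ H is indefinite ⇒ neither convex nor concave.

neither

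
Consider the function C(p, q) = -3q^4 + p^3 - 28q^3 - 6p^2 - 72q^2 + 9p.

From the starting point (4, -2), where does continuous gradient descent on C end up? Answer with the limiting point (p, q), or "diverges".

C is separable, so gradient descent decouples: p follows -∂C/∂p, q follows -∂C/∂q.
∂C/∂p = 3(p - 3)(p - 1); at p=4 this is 9, so p decreases.
∂C/∂q = -12q(q + 3)(q + 4); at q=-2 this is 48, so q decreases.
p converges to its nearest critical value 3 (a local min of the p-part); q converges to -3. The iterate converges to (3, -3).

(3, -3)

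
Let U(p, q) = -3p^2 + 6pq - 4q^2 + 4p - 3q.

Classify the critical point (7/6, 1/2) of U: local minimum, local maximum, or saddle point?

local maximum

The Hessian of U is constant: H = [[-6, 6], [6, -8]].
det(H) = (-6)·(-8) − 6² = 12.
det(H) > 0 and tr(H) = -14 < 0, so H is negative definite and the point is a local maximum.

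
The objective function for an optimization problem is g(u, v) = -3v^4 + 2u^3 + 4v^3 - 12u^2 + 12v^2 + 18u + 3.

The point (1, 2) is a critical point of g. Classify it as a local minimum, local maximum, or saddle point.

local maximum

The mixed partial ∂²g/∂u∂v is 0, so the Hessian at any point is diag(g_uu, g_vv) = diag(12(u - 2), 12(-3v^2 + 2v + 2)).
At (1, 2): H = diag(-12, -72).
Both eigenvalues are negative, so H is negative definite: a local maximum.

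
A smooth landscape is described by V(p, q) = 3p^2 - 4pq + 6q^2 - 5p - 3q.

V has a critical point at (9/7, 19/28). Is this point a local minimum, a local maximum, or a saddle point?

The Hessian of V is constant: H = [[6, -4], [-4, 12]].
det(H) = 6·12 − (-4)² = 56.
det(H) > 0 and tr(H) = 18 > 0, so H is positive definite and the point is a local minimum.

local minimum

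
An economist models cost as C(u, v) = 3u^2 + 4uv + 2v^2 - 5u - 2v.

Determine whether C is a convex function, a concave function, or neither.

C is quadratic, so its Hessian is the constant matrix H = [[6, 4], [4, 4]].
det(H) = 8, tr(H) = 10.
det(H) > 0 and tr(H) > 0, so H is positive definite everywhere: convex.

convex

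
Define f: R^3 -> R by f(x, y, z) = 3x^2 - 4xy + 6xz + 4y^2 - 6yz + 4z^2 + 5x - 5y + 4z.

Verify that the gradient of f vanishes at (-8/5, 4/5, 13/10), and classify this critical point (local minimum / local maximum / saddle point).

local minimum

∇f = (6x - 4y + 6z + 5, -4x + 8y - 6z - 5, 6x - 6y + 8z + 4); substituting (-8/5, 4/5, 13/10) gives ∇f = (0, 0, 0), so (-8/5, 4/5, 13/10) is indeed a critical point.
The Hessian is constant: H = [[6, -4, 6], [-4, 8, -6], [6, -6, 8]].
Leading principal minors: Δ₁ = 6, Δ₂ = 32, Δ₃ = 40.
All leading minors are positive, so H is positive definite: a local minimum.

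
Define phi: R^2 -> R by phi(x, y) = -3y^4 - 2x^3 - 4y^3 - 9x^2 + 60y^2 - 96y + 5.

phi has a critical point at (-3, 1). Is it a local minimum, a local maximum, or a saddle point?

The mixed partial ∂²phi/∂x∂y is 0, so the Hessian at any point is diag(phi_xx, phi_yy) = diag(-6(2x + 3), 12(-3y^2 - 2y + 10)).
At (-3, 1): H = diag(18, 60).
Both eigenvalues are positive, so H is positive definite: a local minimum.

local minimum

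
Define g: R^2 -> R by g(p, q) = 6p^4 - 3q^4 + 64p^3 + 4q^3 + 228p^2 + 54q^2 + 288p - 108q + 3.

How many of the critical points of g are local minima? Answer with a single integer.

2

g separates as a function of p plus a function of q, so ∇g=0 decouples.
∂g/∂p = 24(p + 1)(p + 3)(p + 4) = 0 at p ∈ {-4, -3, -1}; ∂g/∂q = -12(q - 3)(q - 1)(q + 3) = 0 at q ∈ {-3, 1, 3}.
The Hessian is diagonal: diag(g_pp, g_qq). Second derivatives: g_pp(-4)=72, g_pp(-3)=-48, g_pp(-1)=144; g_qq(-3)=-288, g_qq(1)=96, g_qq(3)=-144.
Local minima occur where both diagonal entries positive: (-4, 1), (-1, 1). Count: 2.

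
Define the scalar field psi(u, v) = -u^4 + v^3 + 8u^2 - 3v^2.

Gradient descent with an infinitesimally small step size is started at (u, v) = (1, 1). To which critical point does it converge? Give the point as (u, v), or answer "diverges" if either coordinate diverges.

(0, 2)

psi is separable, so gradient descent decouples: u follows -∂psi/∂u, v follows -∂psi/∂v.
∂psi/∂u = -4u(u - 2)(u + 2); at u=1 this is 12, so u decreases.
∂psi/∂v = 3v(v - 2); at v=1 this is -3, so v increases.
u converges to its nearest critical value 0 (a local min of the u-part); v converges to 2. The iterate converges to (0, 2).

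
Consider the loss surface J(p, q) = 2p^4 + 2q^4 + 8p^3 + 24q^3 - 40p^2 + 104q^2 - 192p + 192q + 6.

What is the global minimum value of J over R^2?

-680

J(p,q) separates as A(p) + B(q) + 6, so its minimum is min A + min B + 6.
A'(p) = 8(p - 3)(p + 2)(p + 4) vanishes at p ∈ {-4, -2, 3}; B'(q) = 8(q + 2)(q + 3)(q + 4) vanishes at q ∈ {-4, -3, -2}.
Local minima of A (where A''>0): A(-4)=128, A(3)=-558. Local minima of B: B(-4)=-128, B(-2)=-128.
So the global minimum of J is A(3) + B(-4) + 6 = -558 − 128 + 6 = -680, attained at (3, -4).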